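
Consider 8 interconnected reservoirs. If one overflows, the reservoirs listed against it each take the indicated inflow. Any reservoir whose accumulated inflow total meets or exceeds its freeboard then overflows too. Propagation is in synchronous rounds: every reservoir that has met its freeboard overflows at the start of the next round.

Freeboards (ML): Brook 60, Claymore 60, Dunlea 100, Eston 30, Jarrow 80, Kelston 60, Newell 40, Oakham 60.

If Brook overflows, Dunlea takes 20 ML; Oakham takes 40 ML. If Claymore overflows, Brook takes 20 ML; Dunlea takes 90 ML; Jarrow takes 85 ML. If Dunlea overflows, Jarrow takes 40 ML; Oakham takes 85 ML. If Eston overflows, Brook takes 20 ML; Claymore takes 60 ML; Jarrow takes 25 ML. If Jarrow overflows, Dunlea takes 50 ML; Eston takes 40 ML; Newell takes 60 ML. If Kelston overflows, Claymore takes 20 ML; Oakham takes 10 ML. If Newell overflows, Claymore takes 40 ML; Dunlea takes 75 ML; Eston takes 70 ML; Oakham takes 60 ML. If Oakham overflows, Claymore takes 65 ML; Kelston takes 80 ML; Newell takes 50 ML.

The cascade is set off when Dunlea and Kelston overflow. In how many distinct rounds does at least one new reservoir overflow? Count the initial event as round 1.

Round 1 — Dunlea, Kelston overflow (initial).
  Claymore: +20 → 20 < 60
  Jarrow: +40 → 40 < 80
  Oakham: +85+10 → 95 ≥ 60
Round 2 — Oakham overflows.
  Claymore: +65 → 85 ≥ 60
  Newell: +50 → 50 ≥ 40
Round 3 — Claymore, Newell overflow.
  Brook: +20 → 20 < 60
  Eston: +70 → 70 ≥ 30
  Jarrow: +85 → 125 ≥ 80
Round 4 — Eston, Jarrow overflow.
  Brook: +20 → 40 < 60
No further overflows.

4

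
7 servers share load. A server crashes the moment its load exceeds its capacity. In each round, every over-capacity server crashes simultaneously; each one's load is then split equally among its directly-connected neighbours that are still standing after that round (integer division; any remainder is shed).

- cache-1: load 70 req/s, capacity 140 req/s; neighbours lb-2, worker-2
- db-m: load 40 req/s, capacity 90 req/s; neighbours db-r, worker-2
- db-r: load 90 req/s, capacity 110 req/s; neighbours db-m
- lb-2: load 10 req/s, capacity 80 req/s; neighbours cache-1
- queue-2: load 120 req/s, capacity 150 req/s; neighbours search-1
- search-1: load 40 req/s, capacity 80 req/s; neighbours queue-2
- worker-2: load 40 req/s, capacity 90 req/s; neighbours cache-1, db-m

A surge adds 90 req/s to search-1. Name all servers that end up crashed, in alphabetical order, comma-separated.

queue-2, search-1

Round 1 — search-1 at 130 > 80. search-1 crashes.
  search-1 sheds 130 req/s to queue-2: 130 each.
    queue-2: 120+130 = 250 > 150
Round 2 — queue-2 crashes.
  queue-2 sheds 250 req/s: no online neighbours, lost.
No further crashes.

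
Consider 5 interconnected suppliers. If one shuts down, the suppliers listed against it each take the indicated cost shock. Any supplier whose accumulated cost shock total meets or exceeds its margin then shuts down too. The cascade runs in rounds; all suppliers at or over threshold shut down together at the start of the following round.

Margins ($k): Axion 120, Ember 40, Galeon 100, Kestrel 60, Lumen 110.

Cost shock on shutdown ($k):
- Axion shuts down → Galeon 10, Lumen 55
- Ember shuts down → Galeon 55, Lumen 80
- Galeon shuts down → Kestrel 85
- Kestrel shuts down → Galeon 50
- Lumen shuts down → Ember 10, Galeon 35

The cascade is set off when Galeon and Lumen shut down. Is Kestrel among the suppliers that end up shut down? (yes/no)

yes

Round 1 — Galeon, Lumen shut down (initial).
  Ember: +10 → 10 < 40
  Kestrel: +85 → 85 ≥ 60
Round 2 — Kestrel shuts down.
No further shutdowns.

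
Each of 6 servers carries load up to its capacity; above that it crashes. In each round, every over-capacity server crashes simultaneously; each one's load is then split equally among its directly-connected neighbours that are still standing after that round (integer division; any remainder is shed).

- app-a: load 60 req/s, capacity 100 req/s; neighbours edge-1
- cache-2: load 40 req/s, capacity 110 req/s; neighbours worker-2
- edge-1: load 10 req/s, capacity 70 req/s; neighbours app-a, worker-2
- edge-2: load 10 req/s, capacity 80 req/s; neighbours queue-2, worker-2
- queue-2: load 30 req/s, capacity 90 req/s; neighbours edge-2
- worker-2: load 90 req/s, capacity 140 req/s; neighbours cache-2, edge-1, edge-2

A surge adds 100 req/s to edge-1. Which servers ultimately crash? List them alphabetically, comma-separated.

app-a, cache-2, edge-1, edge-2, queue-2, worker-2

Round 1 — edge-1 at 110 > 70. edge-1 crashes.
  edge-1 sheds 110 req/s to app-a, worker-2: 55 each.
    app-a: 60+55 = 115 > 100
    worker-2: 90+55 = 145 > 140
Round 2 — app-a, worker-2 crash.
  app-a sheds 115 req/s: no online neighbours, lost.
  worker-2 sheds 145 req/s to cache-2, edge-2: 72 each (1 lost).
    cache-2: 40+72 = 112 > 110
    edge-2: 10+72 = 82 > 80
Round 3 — cache-2, edge-2 crash.
  cache-2 sheds 112 req/s: no online neighbours, lost.
  edge-2 sheds 82 req/s to queue-2: 82 each.
    queue-2: 30+82 = 112 > 90
Round 4 — queue-2 crashes.
  queue-2 sheds 112 req/s: no online neighbours, lost.
No further crashes.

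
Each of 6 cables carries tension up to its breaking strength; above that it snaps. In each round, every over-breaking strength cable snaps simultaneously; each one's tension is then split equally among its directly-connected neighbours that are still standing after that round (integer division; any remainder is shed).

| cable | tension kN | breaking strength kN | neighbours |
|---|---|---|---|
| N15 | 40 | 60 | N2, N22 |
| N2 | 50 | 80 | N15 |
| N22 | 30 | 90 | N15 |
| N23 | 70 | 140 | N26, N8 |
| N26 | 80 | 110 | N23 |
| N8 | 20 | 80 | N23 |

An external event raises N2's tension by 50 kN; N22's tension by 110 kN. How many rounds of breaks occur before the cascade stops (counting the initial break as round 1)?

2

Round 1 — N2 at 100 > 80; N22 at 140 > 90. N2, N22 snap.
  N2 sheds 100 kN to N15: 100 each.
    N15: 40+100 = 140 > 60
  N22 sheds 140 kN to N15: 140 each.
    N15: 140+140 = 280 > 60
Round 2 — N15 snaps.
  N15 sheds 280 kN: no online neighbours, lost.
No further breaks.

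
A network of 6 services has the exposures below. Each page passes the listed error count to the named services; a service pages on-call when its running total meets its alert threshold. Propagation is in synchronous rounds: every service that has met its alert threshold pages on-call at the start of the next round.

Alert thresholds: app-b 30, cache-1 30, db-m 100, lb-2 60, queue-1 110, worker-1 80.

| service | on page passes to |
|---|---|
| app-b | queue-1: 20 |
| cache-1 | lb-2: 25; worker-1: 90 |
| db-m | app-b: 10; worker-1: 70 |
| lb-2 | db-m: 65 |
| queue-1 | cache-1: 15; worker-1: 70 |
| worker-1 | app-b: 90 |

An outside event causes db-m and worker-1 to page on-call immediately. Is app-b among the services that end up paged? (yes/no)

Round 1 — db-m, worker-1 page on-call (initial).
  app-b: +10+90 → 100 ≥ 30
Round 2 — app-b pages on-call.
  queue-1: +20 → 20 < 110
No further pages.

yes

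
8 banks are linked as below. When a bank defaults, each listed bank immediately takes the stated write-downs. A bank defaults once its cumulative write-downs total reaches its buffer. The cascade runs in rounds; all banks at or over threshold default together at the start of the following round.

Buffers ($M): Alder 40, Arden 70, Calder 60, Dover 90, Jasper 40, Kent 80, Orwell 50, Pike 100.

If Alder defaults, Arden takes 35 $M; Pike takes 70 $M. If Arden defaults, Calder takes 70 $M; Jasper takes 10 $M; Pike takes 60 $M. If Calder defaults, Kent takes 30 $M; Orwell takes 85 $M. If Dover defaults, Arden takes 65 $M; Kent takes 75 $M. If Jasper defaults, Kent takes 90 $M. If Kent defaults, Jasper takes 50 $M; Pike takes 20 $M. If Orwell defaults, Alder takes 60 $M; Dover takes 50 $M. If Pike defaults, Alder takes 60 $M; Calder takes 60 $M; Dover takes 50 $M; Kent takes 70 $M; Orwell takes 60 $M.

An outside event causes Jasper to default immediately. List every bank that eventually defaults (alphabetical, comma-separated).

Jasper, Kent

Round 1 — Jasper defaults (initial).
  Kent: +90 → 90 ≥ 80
Round 2 — Kent defaults.
  Pike: +20 → 20 < 100
No further defaults.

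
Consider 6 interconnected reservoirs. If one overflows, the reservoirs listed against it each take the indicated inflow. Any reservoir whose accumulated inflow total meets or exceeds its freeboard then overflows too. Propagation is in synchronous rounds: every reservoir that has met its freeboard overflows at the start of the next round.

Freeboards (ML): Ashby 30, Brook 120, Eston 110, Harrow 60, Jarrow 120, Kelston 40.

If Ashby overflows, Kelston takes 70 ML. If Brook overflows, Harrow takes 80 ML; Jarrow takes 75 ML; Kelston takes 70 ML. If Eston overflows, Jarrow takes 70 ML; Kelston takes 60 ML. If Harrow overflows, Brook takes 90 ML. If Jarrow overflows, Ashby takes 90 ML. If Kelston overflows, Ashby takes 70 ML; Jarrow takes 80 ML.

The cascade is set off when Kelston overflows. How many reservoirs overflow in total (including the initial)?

2

Round 1 — Kelston overflows (initial).
  Ashby: +70 → 70 ≥ 30
  Jarrow: +80 → 80 < 120
Round 2 — Ashby overflows.
No further overflows.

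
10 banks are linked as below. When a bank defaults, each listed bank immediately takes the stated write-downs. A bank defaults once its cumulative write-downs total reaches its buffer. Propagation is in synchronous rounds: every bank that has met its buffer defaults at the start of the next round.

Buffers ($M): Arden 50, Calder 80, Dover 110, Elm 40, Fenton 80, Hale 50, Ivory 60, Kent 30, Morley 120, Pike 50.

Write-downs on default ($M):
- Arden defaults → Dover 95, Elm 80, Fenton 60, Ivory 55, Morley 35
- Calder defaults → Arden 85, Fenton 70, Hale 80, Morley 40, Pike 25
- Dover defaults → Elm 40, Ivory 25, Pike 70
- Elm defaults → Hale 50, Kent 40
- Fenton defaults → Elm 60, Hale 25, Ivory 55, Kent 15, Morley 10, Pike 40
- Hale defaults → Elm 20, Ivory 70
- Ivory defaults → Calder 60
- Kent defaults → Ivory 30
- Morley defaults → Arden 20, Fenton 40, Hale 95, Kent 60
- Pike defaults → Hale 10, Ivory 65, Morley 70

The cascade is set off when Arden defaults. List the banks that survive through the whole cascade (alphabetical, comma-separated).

Calder, Dover, Fenton, Morley, Pike

Round 1 — Arden defaults (initial).
  Dover: +95 → 95 < 110
  Elm: +80 → 80 ≥ 40
  Fenton: +60 → 60 < 80
  Ivory: +55 → 55 < 60
  Morley: +35 → 35 < 120
Round 2 — Elm defaults.
  Hale: +50 → 50 ≥ 50
  Kent: +40 → 40 ≥ 30
Round 3 — Hale, Kent default.
  Ivory: +70+30 → 155 ≥ 60
Round 4 — Ivory defaults.
  Calder: +60 → 60 < 80
No further defaults.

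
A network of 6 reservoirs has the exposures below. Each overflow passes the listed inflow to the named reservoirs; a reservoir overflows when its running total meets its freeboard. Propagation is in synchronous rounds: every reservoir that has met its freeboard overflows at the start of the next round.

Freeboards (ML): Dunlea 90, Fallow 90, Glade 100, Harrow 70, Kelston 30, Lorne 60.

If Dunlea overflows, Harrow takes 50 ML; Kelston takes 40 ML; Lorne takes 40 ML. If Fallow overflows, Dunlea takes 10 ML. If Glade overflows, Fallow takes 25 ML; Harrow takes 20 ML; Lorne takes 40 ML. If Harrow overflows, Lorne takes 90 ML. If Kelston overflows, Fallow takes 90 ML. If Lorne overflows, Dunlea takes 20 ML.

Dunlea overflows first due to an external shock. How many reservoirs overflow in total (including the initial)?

3

Round 1 — Dunlea overflows (initial).
  Harrow: +50 → 50 < 70
  Kelston: +40 → 40 ≥ 30
  Lorne: +40 → 40 < 60
Round 2 — Kelston overflows.
  Fallow: +90 → 90 ≥ 90
Round 3 — Fallow overflows.
No further overflows.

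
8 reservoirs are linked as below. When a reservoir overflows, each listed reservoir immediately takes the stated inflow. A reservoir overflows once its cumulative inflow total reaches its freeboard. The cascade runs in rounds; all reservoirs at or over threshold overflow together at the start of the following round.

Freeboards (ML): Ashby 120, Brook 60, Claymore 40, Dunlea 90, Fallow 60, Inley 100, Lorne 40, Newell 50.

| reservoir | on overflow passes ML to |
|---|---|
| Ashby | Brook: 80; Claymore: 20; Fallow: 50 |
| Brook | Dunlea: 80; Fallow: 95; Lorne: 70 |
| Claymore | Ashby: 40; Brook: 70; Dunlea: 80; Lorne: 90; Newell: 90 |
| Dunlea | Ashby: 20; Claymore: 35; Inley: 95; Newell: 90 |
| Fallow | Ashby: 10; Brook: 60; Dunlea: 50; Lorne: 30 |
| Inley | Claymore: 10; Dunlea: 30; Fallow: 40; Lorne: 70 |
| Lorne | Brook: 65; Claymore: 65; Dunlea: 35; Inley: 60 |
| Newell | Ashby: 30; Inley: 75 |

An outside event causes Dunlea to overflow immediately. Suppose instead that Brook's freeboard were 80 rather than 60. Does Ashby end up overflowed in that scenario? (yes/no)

With Brook's freeboard at 80:
Round 1 — Dunlea overflows (initial).
  Ashby: +20 → 20 < 120
  Claymore: +35 → 35 < 40
  Inley: +95 → 95 < 100
  Newell: +90 → 90 ≥ 50
Round 2 — Newell overflows.
  Ashby: +30 → 50 < 120
  Inley: +75 → 170 ≥ 100
Round 3 — Inley overflows.
  Claymore: +10 → 45 ≥ 40
  Fallow: +40 → 40 < 60
  Lorne: +70 → 70 ≥ 40
Round 4 — Claymore, Lorne overflow.
  Ashby: +40 → 90 < 120
  Brook: +70+65 → 135 ≥ 80
Round 5 — Brook overflows.
  Fallow: +95 → 135 ≥ 60
Round 6 — Fallow overflows.
  Ashby: +10 → 100 < 120
No further overflows.

no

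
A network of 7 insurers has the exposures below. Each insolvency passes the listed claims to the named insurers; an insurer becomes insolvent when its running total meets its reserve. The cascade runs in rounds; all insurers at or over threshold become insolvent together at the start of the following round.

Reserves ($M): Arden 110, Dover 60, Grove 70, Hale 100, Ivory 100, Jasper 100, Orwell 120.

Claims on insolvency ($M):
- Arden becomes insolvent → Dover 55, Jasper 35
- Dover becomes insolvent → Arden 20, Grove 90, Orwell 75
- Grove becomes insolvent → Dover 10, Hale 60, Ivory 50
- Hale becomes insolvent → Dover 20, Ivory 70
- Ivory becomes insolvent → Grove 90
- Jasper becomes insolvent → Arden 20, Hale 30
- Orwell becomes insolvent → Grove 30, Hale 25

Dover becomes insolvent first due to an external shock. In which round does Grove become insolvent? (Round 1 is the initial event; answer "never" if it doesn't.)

Round 1 — Dover becomes insolvent (initial).
  Arden: +20 → 20 < 110
  Grove: +90 → 90 ≥ 70
  Orwell: +75 → 75 < 120
Round 2 — Grove becomes insolvent.
  Hale: +60 → 60 < 100
  Ivory: +50 → 50 < 100
No further insolvencies.

2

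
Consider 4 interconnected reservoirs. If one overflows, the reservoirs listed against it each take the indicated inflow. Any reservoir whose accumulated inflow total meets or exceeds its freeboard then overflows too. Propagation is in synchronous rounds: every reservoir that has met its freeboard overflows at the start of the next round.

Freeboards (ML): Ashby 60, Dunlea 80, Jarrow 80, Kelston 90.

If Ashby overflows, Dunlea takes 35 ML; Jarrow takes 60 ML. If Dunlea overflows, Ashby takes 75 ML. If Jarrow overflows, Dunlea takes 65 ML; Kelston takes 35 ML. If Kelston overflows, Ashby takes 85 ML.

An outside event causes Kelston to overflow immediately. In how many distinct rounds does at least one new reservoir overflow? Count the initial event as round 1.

2

Round 1 — Kelston overflows (initial).
  Ashby: +85 → 85 ≥ 60
Round 2 — Ashby overflows.
  Dunlea: +35 → 35 < 80
  Jarrow: +60 → 60 < 80
No further overflows.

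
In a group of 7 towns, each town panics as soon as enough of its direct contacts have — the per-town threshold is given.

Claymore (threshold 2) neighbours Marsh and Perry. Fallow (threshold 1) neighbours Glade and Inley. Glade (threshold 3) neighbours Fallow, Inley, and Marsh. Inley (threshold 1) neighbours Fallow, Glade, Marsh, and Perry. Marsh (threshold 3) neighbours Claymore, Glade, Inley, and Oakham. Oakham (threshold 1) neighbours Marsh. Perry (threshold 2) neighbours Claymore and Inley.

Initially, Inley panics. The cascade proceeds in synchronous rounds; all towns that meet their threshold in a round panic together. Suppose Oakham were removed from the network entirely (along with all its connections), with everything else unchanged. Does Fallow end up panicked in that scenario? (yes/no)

With Oakham removed:
Round 1 — Inley panics (initial).
Round 2 — checking thresholds:
  Fallow: 1 of 2 neighbours ≥ 1, panics.
  Glade: 1 of 3 neighbours < 3, below threshold.
  Marsh: 1 of 3 neighbours < 3, below threshold.
  Perry: 1 of 2 neighbours < 2, below threshold.
Round 3 — no new panics; cascade stops.

yes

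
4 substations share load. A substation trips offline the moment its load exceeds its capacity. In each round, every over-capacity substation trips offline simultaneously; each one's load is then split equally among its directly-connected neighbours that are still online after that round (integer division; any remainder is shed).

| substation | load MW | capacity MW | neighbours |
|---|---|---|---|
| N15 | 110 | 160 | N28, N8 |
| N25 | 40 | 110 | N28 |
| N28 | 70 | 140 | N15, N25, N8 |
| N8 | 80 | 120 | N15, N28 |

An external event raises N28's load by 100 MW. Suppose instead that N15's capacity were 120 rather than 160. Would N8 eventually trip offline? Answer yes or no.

yes

With N15's capacity at 120:
Round 1 — N28 at 170 > 140. N28 trips offline.
  N28 sheds 170 MW to N15, N25, N8: 56 each (2 lost).
    N15: 110+56 = 166 > 120
    N25: 40+56 = 96 ≤ 110
    N8: 80+56 = 136 > 120
Round 2 — N15, N8 trip offline.
  N15 sheds 166 MW: no online neighbours, lost.
  N8 sheds 136 MW: no online neighbours, lost.
No further trips.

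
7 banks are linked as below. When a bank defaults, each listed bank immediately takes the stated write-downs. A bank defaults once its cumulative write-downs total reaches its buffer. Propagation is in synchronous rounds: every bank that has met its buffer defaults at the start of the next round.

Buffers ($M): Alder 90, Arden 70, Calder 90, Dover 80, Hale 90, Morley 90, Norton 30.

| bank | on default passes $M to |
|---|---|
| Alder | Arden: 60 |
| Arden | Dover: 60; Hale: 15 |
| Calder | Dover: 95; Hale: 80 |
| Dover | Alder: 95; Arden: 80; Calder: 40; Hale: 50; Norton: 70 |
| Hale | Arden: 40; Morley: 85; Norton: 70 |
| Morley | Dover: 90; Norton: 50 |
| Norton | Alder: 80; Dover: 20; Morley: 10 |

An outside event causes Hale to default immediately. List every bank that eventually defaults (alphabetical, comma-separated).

Alder, Arden, Dover, Hale, Morley, Norton

Round 1 — Hale defaults (initial).
  Arden: +40 → 40 < 70
  Morley: +85 → 85 < 90
  Norton: +70 → 70 ≥ 30
Round 2 — Norton defaults.
  Alder: +80 → 80 < 90
  Dover: +20 → 20 < 80
  Morley: +10 → 95 ≥ 90
Round 3 — Morley defaults.
  Dover: +90 → 110 ≥ 80
Round 4 — Dover defaults.
  Alder: +95 → 175 ≥ 90
  Arden: +80 → 120 ≥ 70
  Calder: +40 → 40 < 90
Round 5 — Alder, Arden default.
No further defaults.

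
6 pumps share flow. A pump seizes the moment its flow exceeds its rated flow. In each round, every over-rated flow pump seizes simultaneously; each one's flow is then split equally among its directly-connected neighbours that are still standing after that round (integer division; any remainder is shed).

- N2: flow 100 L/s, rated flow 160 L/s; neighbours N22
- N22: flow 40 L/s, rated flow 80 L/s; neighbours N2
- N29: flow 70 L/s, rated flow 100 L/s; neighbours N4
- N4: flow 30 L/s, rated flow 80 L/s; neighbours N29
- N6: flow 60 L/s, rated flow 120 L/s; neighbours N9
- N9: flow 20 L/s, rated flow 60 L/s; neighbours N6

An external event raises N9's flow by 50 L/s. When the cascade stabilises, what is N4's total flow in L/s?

30

Round 1 — N9 at 70 > 60. N9 seizes.
  N9 sheds 70 L/s to N6: 70 each.
    N6: 60+70 = 130 > 120
Round 2 — N6 seizes.
  N6 sheds 130 L/s: no online neighbours, lost.
No further seizures.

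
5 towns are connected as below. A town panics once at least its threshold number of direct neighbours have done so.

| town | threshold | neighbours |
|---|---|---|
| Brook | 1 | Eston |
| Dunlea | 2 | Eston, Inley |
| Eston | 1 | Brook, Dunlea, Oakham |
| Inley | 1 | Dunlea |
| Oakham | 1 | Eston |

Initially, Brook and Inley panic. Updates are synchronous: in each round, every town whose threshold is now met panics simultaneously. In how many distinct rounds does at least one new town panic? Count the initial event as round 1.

Round 1 — Brook, Inley panic (initial).
Round 2 — checking thresholds:
  Dunlea: 1 of 2 neighbours < 2, holds.
  Eston: 1 of 3 neighbours ≥ 1, panics.
Round 3 — checking thresholds:
  Dunlea: 2 of 2 neighbours ≥ 2, panics.
  Oakham: 1 of 1 neighbours ≥ 1, panics.
Round 4 — no new panics; cascade stops.

3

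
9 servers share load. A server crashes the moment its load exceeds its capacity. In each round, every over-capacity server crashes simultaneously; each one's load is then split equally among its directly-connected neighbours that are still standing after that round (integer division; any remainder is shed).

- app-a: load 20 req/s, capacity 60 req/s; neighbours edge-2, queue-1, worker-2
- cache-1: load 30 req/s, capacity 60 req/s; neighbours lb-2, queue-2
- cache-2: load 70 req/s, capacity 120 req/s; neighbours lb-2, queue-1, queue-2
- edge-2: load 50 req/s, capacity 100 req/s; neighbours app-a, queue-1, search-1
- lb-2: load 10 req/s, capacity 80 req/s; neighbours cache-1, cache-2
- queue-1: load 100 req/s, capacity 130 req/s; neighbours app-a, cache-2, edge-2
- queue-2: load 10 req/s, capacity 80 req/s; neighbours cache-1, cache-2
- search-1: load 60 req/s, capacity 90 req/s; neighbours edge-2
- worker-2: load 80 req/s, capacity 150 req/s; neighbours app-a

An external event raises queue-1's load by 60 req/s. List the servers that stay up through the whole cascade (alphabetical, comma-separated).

Round 1 — queue-1 at 160 > 130. queue-1 crashes.
  queue-1 sheds 160 req/s to app-a, cache-2, edge-2: 53 each (1 lost).
    app-a: 20+53 = 73 > 60
    cache-2: 70+53 = 123 > 120
    edge-2: 50+53 = 103 > 100
Round 2 — app-a, cache-2, edge-2 crash.
  app-a sheds 73 req/s to worker-2: 73 each.
    worker-2: 80+73 = 153 > 150
  cache-2 sheds 123 req/s to lb-2, queue-2: 61 each (1 lost).
    lb-2: 10+61 = 71 ≤ 80
    queue-2: 10+61 = 71 ≤ 80
  edge-2 sheds 103 req/s to search-1: 103 each.
    search-1: 60+103 = 163 > 90
Round 3 — search-1, worker-2 crash.
  search-1 sheds 163 req/s: no online neighbours, lost.
  worker-2 sheds 153 req/s: no online neighbours, lost.
No further crashes.

cache-1, lb-2, queue-2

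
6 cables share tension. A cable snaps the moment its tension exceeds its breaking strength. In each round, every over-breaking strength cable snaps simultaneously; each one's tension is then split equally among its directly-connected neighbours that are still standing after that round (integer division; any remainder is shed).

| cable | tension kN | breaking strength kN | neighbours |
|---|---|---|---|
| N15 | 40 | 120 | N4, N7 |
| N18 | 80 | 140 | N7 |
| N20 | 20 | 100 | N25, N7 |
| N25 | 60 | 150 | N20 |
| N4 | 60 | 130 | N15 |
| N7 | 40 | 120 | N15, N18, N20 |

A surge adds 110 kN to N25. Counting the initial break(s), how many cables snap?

6

Round 1 — N25 at 170 > 150. N25 snaps.
  N25 sheds 170 kN to N20: 170 each.
    N20: 20+170 = 190 > 100
Round 2 — N20 snaps.
  N20 sheds 190 kN to N7: 190 each.
    N7: 40+190 = 230 > 120
Round 3 — N7 snaps.
  N7 sheds 230 kN to N15, N18: 115 each.
    N15: 40+115 = 155 > 120
    N18: 80+115 = 195 > 140
Round 4 — N15, N18 snap.
  N15 sheds 155 kN to N4: 155 each.
    N4: 60+155 = 215 > 130
  N18 sheds 195 kN: no online neighbours, lost.
Round 5 — N4 snaps.
  N4 sheds 215 kN: no online neighbours, lost.
No further breaks.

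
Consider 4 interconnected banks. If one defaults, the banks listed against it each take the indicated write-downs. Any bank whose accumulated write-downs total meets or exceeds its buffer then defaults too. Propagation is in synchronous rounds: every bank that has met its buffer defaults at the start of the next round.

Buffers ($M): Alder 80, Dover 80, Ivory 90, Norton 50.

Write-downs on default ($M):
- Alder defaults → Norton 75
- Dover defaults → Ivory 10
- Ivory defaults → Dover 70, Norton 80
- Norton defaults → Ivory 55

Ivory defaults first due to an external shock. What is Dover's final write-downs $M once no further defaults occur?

Round 1 — Ivory defaults (initial).
  Dover: +70 → 70 < 80
  Norton: +80 → 80 ≥ 50
Round 2 — Norton defaults.
No further defaults.

70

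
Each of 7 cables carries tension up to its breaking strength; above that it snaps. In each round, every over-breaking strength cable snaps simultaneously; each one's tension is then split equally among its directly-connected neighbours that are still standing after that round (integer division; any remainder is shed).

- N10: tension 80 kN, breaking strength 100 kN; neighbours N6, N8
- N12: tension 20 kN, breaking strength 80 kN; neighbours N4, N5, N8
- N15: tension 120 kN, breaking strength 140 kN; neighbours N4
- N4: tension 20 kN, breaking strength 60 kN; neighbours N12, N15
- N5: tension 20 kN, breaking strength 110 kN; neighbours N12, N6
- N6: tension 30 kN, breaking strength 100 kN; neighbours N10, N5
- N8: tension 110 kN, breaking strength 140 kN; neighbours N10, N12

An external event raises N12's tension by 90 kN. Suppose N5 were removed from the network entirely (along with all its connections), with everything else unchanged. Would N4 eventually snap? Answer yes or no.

With N5 removed:
Round 1 — N12 at 110 > 80. N12 snaps.
  N12 sheds 110 kN to N4, N8: 55 each.
    N4: 20+55 = 75 > 60
    N8: 110+55 = 165 > 140
Round 2 — N4, N8 snap.
  N4 sheds 75 kN to N15: 75 each.
    N15: 120+75 = 195 > 140
  N8 sheds 165 kN to N10: 165 each.
    N10: 80+165 = 245 > 100
Round 3 — N10, N15 snap.
  N10 sheds 245 kN to N6: 245 each.
    N6: 30+245 = 275 > 100
  N15 sheds 195 kN: no online neighbours, lost.
Round 4 — N6 snaps.
  N6 sheds 275 kN: no online neighbours, lost.
No further breaks.

yes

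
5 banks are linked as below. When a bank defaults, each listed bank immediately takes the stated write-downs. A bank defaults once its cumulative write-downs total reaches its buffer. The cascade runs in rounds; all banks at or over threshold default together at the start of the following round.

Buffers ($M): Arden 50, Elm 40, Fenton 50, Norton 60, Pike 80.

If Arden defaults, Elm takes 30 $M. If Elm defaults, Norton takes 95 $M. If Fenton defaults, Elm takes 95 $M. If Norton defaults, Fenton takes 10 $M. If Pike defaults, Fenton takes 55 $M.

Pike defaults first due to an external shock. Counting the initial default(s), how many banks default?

Round 1 — Pike defaults (initial).
  Fenton: +55 → 55 ≥ 50
Round 2 — Fenton defaults.
  Elm: +95 → 95 ≥ 40
Round 3 — Elm defaults.
  Norton: +95 → 95 ≥ 60
Round 4 — Norton defaults.
No further defaults.

4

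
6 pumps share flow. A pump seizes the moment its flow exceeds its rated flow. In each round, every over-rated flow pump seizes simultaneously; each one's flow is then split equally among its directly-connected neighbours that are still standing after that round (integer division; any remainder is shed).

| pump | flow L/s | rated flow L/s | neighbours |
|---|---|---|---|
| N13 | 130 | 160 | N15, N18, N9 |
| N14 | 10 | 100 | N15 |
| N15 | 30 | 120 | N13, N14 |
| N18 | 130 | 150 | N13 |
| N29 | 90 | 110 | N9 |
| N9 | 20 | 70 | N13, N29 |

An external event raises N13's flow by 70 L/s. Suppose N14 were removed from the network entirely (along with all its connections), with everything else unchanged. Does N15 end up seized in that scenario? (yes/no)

With N14 removed:
Round 1 — N13 at 200 > 160. N13 seizes.
  N13 sheds 200 L/s to N15, N18, N9: 66 each (2 lost).
    N15: 30+66 = 96 ≤ 120
    N18: 130+66 = 196 > 150
    N9: 20+66 = 86 > 70
Round 2 — N18, N9 seize.
  N18 sheds 196 L/s: no online neighbours, lost.
  N9 sheds 86 L/s to N29: 86 each.
    N29: 90+86 = 176 > 110
Round 3 — N29 seizes.
  N29 sheds 176 L/s: no online neighbours, lost.
No further seizures.

no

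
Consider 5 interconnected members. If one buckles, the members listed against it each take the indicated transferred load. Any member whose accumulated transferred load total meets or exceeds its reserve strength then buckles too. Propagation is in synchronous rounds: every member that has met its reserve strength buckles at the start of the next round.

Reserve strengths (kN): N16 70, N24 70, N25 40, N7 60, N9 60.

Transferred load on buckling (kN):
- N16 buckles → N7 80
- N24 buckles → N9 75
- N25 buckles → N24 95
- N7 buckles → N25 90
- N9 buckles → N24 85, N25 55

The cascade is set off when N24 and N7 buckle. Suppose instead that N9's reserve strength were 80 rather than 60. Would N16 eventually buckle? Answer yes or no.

no

With N9's reserve strength at 80:
Round 1 — N24, N7 buckle (initial).
  N25: +90 → 90 ≥ 40
  N9: +75 → 75 < 80
Round 2 — N25 buckles.
No further bucklings.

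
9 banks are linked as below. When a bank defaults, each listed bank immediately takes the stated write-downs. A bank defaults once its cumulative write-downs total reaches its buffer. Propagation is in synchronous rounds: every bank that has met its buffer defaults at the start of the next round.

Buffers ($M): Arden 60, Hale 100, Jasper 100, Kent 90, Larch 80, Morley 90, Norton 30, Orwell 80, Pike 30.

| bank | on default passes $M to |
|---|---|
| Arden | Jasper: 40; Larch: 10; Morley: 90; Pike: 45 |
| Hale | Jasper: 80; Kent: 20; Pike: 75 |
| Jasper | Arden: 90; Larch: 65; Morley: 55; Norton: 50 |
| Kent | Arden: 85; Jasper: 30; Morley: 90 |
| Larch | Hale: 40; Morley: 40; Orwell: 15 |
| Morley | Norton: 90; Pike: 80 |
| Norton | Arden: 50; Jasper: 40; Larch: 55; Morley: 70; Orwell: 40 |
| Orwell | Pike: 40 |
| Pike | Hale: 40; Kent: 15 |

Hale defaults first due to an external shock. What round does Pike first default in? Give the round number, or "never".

2

Round 1 — Hale defaults (initial).
  Jasper: +80 → 80 < 100
  Kent: +20 → 20 < 90
  Pike: +75 → 75 ≥ 30
Round 2 — Pike defaults.
  Kent: +15 → 35 < 90
No further defaults.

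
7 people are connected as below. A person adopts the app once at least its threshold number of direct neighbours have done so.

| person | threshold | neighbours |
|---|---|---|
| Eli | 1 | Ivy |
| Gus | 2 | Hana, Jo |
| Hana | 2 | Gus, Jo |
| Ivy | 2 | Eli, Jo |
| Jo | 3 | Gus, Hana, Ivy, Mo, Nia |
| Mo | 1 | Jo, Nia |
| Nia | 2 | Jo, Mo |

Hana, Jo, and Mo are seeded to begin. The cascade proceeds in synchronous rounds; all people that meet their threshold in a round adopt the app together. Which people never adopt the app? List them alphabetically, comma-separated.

Round 1 — Hana, Jo, Mo adopt the app (initial).
Round 2 — checking thresholds:
  Gus: 2 of 2 neighbours ≥ 2, adopts the app.
  Ivy: 1 of 2 neighbours < 2, holds.
  Nia: 2 of 2 neighbours ≥ 2, adopts the app.
Round 3 — no new adoptions; cascade stops.

Eli, Ivy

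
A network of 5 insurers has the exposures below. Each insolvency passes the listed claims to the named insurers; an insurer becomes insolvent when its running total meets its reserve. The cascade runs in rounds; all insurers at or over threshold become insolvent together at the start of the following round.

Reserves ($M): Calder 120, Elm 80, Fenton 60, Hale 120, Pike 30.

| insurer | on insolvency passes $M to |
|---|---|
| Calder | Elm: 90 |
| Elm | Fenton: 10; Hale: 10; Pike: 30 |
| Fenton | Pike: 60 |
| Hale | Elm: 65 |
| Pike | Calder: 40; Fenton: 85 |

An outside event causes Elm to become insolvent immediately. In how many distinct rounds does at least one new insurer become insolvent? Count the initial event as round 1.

Round 1 — Elm becomes insolvent (initial).
  Fenton: +10 → 10 < 60
  Hale: +10 → 10 < 120
  Pike: +30 → 30 ≥ 30
Round 2 — Pike becomes insolvent.
  Calder: +40 → 40 < 120
  Fenton: +85 → 95 ≥ 60
Round 3 — Fenton becomes insolvent.
No further insolvencies.

3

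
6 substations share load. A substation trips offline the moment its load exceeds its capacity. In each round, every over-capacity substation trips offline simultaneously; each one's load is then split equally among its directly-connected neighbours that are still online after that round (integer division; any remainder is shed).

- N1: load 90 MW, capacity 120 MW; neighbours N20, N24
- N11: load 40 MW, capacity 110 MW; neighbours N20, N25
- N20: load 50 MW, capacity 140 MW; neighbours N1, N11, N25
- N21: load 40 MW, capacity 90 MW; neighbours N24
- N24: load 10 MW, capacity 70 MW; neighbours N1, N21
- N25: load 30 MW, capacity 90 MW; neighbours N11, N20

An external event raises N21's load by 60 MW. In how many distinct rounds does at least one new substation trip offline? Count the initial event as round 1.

Round 1 — N21 at 100 > 90. N21 trips offline.
  N21 sheds 100 MW to N24: 100 each.
    N24: 10+100 = 110 > 70
Round 2 — N24 trips offline.
  N24 sheds 110 MW to N1: 110 each.
    N1: 90+110 = 200 > 120
Round 3 — N1 trips offline.
  N1 sheds 200 MW to N20: 200 each.
    N20: 50+200 = 250 > 140
Round 4 — N20 trips offline.
  N20 sheds 250 MW to N11, N25: 125 each.
    N11: 40+125 = 165 > 110
    N25: 30+125 = 155 > 90
Round 5 — N11, N25 trip offline.
  N11 sheds 165 MW: no online neighbours, lost.
  N25 sheds 155 MW: no online neighbours, lost.
No further trips.

5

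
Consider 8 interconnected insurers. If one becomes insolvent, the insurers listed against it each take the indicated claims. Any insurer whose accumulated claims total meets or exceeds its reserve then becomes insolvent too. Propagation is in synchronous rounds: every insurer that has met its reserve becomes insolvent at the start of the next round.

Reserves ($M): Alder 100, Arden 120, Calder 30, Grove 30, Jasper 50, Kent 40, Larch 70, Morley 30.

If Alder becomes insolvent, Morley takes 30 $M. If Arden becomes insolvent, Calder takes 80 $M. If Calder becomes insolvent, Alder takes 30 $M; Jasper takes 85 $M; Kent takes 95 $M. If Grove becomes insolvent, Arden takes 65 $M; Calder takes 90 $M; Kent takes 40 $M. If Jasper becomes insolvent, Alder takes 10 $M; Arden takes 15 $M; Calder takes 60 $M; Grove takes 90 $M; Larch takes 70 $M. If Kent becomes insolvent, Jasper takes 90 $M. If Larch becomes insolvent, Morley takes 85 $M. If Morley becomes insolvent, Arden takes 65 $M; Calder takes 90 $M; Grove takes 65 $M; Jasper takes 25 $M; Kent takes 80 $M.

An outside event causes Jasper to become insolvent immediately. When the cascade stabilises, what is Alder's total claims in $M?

40

Round 1 — Jasper becomes insolvent (initial).
  Alder: +10 → 10 < 100
  Arden: +15 → 15 < 120
  Calder: +60 → 60 ≥ 30
  Grove: +90 → 90 ≥ 30
  Larch: +70 → 70 ≥ 70
Round 2 — Calder, Grove, Larch become insolvent.
  Alder: +30 → 40 < 100
  Arden: +65 → 80 < 120
  Kent: +95+40 → 135 ≥ 40
  Morley: +85 → 85 ≥ 30
Round 3 — Kent, Morley become insolvent.
  Arden: +65 → 145 ≥ 120
Round 4 — Arden becomes insolvent.
No further insolvencies.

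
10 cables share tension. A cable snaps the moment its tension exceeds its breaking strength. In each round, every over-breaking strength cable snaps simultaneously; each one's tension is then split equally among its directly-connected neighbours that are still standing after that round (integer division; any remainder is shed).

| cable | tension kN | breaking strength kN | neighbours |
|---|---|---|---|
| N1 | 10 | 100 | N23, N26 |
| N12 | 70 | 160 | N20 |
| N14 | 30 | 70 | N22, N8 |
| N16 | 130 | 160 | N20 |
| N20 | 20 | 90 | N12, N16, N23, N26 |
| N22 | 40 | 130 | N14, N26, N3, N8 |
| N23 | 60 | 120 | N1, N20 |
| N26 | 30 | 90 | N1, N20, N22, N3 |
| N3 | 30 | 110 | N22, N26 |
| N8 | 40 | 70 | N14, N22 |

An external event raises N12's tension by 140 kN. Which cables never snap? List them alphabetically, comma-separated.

N14, N22, N3, N8

Round 1 — N12 at 210 > 160. N12 snaps.
  N12 sheds 210 kN to N20: 210 each.
    N20: 20+210 = 230 > 90
Round 2 — N20 snaps.
  N20 sheds 230 kN to N16, N23, N26: 76 each (2 lost).
    N16: 130+76 = 206 > 160
    N23: 60+76 = 136 > 120
    N26: 30+76 = 106 > 90
Round 3 — N16, N23, N26 snap.
  N16 sheds 206 kN: no online neighbours, lost.
  N23 sheds 136 kN to N1: 136 each.
    N1: 10+136 = 146 > 100
  N26 sheds 106 kN to N1, N22, N3: 35 each (1 lost).
    N1: 146+35 = 181 > 100
    N22: 40+35 = 75 ≤ 130
    N3: 30+35 = 65 ≤ 110
Round 4 — N1 snaps.
  N1 sheds 181 kN: no online neighbours, lost.
No further breaks.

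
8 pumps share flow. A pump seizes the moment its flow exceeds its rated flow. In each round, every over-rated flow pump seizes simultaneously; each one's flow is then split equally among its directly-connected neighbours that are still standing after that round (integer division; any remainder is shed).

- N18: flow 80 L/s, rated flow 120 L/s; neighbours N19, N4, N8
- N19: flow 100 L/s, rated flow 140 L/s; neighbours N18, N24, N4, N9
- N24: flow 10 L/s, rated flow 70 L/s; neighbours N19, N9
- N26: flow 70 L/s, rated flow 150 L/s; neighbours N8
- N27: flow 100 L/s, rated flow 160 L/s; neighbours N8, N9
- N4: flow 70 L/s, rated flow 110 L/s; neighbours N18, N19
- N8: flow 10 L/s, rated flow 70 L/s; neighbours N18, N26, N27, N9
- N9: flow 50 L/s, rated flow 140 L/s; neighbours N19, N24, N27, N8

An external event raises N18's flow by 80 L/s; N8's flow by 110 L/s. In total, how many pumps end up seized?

Round 1 — N18 at 160 > 120; N8 at 120 > 70. N18, N8 seize.
  N18 sheds 160 L/s to N19, N4: 80 each.
    N19: 100+80 = 180 > 140
    N4: 70+80 = 150 > 110
  N8 sheds 120 L/s to N26, N27, N9: 40 each.
    N26: 70+40 = 110 ≤ 150
    N27: 100+40 = 140 ≤ 160
    N9: 50+40 = 90 ≤ 140
Round 2 — N19, N4 seize.
  N19 sheds 180 L/s to N24, N9: 90 each.
    N24: 10+90 = 100 > 70
    N9: 90+90 = 180 > 140
  N4 sheds 150 L/s: no online neighbours, lost.
Round 3 — N24, N9 seize.
  N24 sheds 100 L/s: no online neighbours, lost.
  N9 sheds 180 L/s to N27: 180 each.
    N27: 140+180 = 320 > 160
Round 4 — N27 seizes.
  N27 sheds 320 L/s: no online neighbours, lost.
No further seizures.

7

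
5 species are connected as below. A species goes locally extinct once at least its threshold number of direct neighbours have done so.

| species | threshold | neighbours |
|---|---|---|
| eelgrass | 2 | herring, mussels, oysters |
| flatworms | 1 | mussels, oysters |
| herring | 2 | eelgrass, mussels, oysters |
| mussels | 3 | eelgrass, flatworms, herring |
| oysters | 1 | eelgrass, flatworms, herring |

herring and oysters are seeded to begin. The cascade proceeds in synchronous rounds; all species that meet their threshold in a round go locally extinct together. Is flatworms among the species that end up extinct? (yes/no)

yes

Round 1 — herring, oysters go locally extinct (initial).
Round 2 — checking thresholds:
  eelgrass: 2 of 3 neighbours ≥ 2, goes locally extinct.
  flatworms: 1 of 2 neighbours ≥ 1, goes locally extinct.
  mussels: 1 of 3 neighbours < 3, below threshold.
Round 3 — checking thresholds:
  mussels: 3 of 3 neighbours ≥ 3, goes locally extinct.
Round 4 — no new extinctions; cascade stops.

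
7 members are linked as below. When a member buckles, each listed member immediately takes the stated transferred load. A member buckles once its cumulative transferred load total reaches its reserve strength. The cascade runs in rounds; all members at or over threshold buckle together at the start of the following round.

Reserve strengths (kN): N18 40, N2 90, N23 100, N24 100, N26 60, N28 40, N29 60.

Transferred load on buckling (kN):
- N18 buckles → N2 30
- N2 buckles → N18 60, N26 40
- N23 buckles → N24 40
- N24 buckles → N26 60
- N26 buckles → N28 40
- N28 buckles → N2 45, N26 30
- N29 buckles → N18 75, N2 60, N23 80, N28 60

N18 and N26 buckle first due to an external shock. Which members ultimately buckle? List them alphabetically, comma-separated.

N18, N26, N28

Round 1 — N18, N26 buckle (initial).
  N2: +30 → 30 < 90
  N28: +40 → 40 ≥ 40
Round 2 — N28 buckles.
  N2: +45 → 75 < 90
No further bucklings.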